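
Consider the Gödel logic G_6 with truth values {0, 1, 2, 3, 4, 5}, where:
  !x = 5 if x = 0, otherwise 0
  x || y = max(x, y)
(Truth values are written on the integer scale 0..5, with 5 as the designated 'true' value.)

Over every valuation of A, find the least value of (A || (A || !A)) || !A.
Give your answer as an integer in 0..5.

Take A = 1:
!A = !1 = 0
A || !A = 1 || 0 = 1
A || (A || !A) = 1 || 1 = 1
!A = !1 = 0
(A || (A || !A)) || !A = 1 || 0 = 1
No assignment yields a value below 1, so this is the minimum.

1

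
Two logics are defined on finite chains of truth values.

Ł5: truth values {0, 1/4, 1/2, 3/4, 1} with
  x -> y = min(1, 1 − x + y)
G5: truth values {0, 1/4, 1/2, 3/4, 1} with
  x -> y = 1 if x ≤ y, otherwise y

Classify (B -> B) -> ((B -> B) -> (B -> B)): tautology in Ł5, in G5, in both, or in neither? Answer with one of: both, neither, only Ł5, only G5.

In Ł5: every assignment gives 1 — tautology.
In G5: every assignment gives 1 — tautology.

both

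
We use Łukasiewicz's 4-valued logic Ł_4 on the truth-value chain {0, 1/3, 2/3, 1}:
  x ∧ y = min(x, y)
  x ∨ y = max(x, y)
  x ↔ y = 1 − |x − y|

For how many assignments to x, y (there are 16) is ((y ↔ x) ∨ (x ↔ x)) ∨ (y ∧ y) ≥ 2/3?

16

x = 0, y = 0 ↦ 1  ≥
x = 0, y = 1/3 ↦ 1  ≥
x = 0, y = 2/3 ↦ 1  ≥
x = 0, y = 1 ↦ 1  ≥
x = 1/3, y = 0 ↦ 1  ≥
x = 1/3, y = 1/3 ↦ 1  ≥
x = 1/3, y = 2/3 ↦ 1  ≥
x = 1/3, y = 1 ↦ 1  ≥
x = 2/3, y = 0 ↦ 1  ≥
x = 2/3, y = 1/3 ↦ 1  ≥
x = 2/3, y = 2/3 ↦ 1  ≥
x = 2/3, y = 1 ↦ 1  ≥
x = 1, y = 0 ↦ 1  ≥
x = 1, y = 1/3 ↦ 1  ≥
x = 1, y = 2/3 ↦ 1  ≥
x = 1, y = 1 ↦ 1  ≥
So 16 of the 16 assignments meet the threshold.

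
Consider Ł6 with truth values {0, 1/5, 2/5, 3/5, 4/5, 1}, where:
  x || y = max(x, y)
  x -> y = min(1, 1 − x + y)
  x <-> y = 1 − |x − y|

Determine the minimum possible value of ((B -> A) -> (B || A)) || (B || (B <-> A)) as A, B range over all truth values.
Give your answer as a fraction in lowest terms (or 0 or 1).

3/5

Take A = 2/5, B = 0:
B -> A = 0 -> 2/5 = 1
B || A = 0 || 2/5 = 2/5
(B -> A) -> (B || A) = 1 -> 2/5 = 2/5
B <-> A = 0 <-> 2/5 = 3/5
B || (B <-> A) = 0 || 3/5 = 3/5
((B -> A) -> (B || A)) || (B || (B <-> A)) = 2/5 || 3/5 = 3/5
No assignment yields a value below 3/5, so this is the minimum.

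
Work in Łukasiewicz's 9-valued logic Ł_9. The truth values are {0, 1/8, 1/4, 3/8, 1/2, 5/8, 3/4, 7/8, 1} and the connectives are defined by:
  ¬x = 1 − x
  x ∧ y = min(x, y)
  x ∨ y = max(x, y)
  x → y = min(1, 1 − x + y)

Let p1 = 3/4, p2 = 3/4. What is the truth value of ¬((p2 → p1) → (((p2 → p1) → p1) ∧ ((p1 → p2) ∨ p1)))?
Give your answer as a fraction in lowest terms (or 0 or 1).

1/4

p2 → p1 = 3/4 → 3/4 = 1
p2 → p1 = 3/4 → 3/4 = 1
(p2 → p1) → p1 = 1 → 3/4 = 3/4
p1 → p2 = 3/4 → 3/4 = 1
(p1 → p2) ∨ p1 = 1 ∨ 3/4 = 1
((p2 → p1) → p1) ∧ ((p1 → p2) ∨ p1) = 3/4 ∧ 1 = 3/4
(p2 → p1) → (((p2 → p1) → p1) ∧ ((p1 → p2) ∨ p1)) = 1 → 3/4 = 3/4
¬((p2 → p1) → (((p2 → p1) → p1) ∧ ((p1 → p2) ∨ p1))) = ¬3/4 = 1/4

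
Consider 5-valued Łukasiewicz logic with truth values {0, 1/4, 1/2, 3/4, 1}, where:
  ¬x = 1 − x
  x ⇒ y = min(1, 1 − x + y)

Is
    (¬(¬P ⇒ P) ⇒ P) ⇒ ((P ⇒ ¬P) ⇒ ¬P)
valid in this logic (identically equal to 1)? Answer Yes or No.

No

Counterexample: take P = 1/2.
¬P = ¬1/2 = 1/2
¬P ⇒ P = 1/2 ⇒ 1/2 = 1
¬(¬P ⇒ P) = ¬1 = 0
¬(¬P ⇒ P) ⇒ P = 0 ⇒ 1/2 = 1
¬P = ¬1/2 = 1/2
P ⇒ ¬P = 1/2 ⇒ 1/2 = 1
¬P = ¬1/2 = 1/2
(P ⇒ ¬P) ⇒ ¬P = 1 ⇒ 1/2 = 1/2
(¬(¬P ⇒ P) ⇒ P) ⇒ ((P ⇒ ¬P) ⇒ ¬P) = 1 ⇒ 1/2 = 1/2
This gives 1/2 ≠ 1.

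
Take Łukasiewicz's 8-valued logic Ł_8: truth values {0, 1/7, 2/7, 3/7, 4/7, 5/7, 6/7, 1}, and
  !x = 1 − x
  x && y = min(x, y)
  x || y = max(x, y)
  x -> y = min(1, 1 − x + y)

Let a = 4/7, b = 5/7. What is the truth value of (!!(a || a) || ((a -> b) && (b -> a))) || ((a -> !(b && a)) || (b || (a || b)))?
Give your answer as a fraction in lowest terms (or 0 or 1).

a || a = 4/7 || 4/7 = 4/7
!(a || a) = !4/7 = 3/7
!!(a || a) = !3/7 = 4/7
a -> b = 4/7 -> 5/7 = 1
b -> a = 5/7 -> 4/7 = 6/7
(a -> b) && (b -> a) = 1 && 6/7 = 6/7
!!(a || a) || ((a -> b) && (b -> a)) = 4/7 || 6/7 = 6/7
b && a = 5/7 && 4/7 = 4/7
!(b && a) = !4/7 = 3/7
a -> !(b && a) = 4/7 -> 3/7 = 6/7
a || b = 4/7 || 5/7 = 5/7
b || (a || b) = 5/7 || 5/7 = 5/7
(a -> !(b && a)) || (b || (a || b)) = 6/7 || 5/7 = 6/7
(!!(a || a) || ((a -> b) && (b -> a))) || ((a -> !(b && a)) || (b || (a || b))) = 6/7 || 6/7 = 6/7

6/7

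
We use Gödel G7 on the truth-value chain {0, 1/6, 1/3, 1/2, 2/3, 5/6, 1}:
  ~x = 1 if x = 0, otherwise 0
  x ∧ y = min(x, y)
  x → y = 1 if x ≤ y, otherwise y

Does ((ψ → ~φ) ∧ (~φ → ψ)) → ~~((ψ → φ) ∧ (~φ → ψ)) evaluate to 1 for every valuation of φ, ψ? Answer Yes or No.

Counterexample: take φ = 0, ψ = 1/6.
~φ = ~0 = 1
ψ → ~φ = 1/6 → 1 = 1
~φ = ~0 = 1
~φ → ψ = 1 → 1/6 = 1/6
(ψ → ~φ) ∧ (~φ → ψ) = 1 ∧ 1/6 = 1/6
ψ → φ = 1/6 → 0 = 0
~φ = ~0 = 1
~φ → ψ = 1 → 1/6 = 1/6
(ψ → φ) ∧ (~φ → ψ) = 0 ∧ 1/6 = 0
~((ψ → φ) ∧ (~φ → ψ)) = ~0 = 1
~~((ψ → φ) ∧ (~φ → ψ)) = ~1 = 0
((ψ → ~φ) ∧ (~φ → ψ)) → ~~((ψ → φ) ∧ (~φ → ψ)) = 1/6 → 0 = 0
This gives 0 ≠ 1.

No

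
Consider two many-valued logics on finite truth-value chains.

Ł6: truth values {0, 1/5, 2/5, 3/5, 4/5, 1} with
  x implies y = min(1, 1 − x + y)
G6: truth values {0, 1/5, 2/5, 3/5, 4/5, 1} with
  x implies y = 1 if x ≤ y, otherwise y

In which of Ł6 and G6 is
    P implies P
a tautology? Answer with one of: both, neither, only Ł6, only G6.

In Ł6: every assignment gives 1 — tautology.
In G6: every assignment gives 1 — tautology.

both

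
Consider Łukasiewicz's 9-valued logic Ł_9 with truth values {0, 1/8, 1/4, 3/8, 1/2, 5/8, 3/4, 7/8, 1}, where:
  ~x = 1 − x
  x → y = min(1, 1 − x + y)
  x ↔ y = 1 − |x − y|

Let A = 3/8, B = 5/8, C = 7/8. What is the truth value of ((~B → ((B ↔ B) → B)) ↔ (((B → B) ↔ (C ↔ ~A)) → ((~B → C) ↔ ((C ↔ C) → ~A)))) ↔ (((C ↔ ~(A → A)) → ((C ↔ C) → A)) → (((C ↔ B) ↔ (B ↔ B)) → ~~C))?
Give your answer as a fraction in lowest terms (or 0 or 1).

7/8

~B = ~5/8 = 3/8
B ↔ B = 5/8 ↔ 5/8 = 1
(B ↔ B) → B = 1 → 5/8 = 5/8
~B → ((B ↔ B) → B) = 3/8 → 5/8 = 1
B → B = 5/8 → 5/8 = 1
~A = ~3/8 = 5/8
C ↔ ~A = 7/8 ↔ 5/8 = 3/4
(B → B) ↔ (C ↔ ~A) = 1 ↔ 3/4 = 3/4
~B = ~5/8 = 3/8
~B → C = 3/8 → 7/8 = 1
C ↔ C = 7/8 ↔ 7/8 = 1
~A = ~3/8 = 5/8
(C ↔ C) → ~A = 1 → 5/8 = 5/8
(~B → C) ↔ ((C ↔ C) → ~A) = 1 ↔ 5/8 = 5/8
((B → B) ↔ (C ↔ ~A)) → ((~B → C) ↔ ((C ↔ C) → ~A)) = 3/4 → 5/8 = 7/8
(~B → ((B ↔ B) → B)) ↔ (((B → B) ↔ (C ↔ ~A)) → ((~B → C) ↔ ((C ↔ C) → ~A))) = 1 ↔ 7/8 = 7/8
A → A = 3/8 → 3/8 = 1
~(A → A) = ~1 = 0
C ↔ ~(A → A) = 7/8 ↔ 0 = 1/8
C ↔ C = 7/8 ↔ 7/8 = 1
(C ↔ C) → A = 1 → 3/8 = 3/8
(C ↔ ~(A → A)) → ((C ↔ C) → A) = 1/8 → 3/8 = 1
C ↔ B = 7/8 ↔ 5/8 = 3/4
B ↔ B = 5/8 ↔ 5/8 = 1
(C ↔ B) ↔ (B ↔ B) = 3/4 ↔ 1 = 3/4
~C = ~7/8 = 1/8
~~C = ~1/8 = 7/8
((C ↔ B) ↔ (B ↔ B)) → ~~C = 3/4 → 7/8 = 1
((C ↔ ~(A → A)) → ((C ↔ C) → A)) → (((C ↔ B) ↔ (B ↔ B)) → ~~C) = 1 → 1 = 1
((~B → ((B ↔ B) → B)) ↔ (((B → B) ↔ (C ↔ ~A)) → ((~B → C) ↔ ((C ↔ C) → ~A)))) ↔ (((C ↔ ~(A → A)) → ((C ↔ C) → A)) → (((C ↔ B) ↔ (B ↔ B)) → ~~C)) = 7/8 ↔ 1 = 7/8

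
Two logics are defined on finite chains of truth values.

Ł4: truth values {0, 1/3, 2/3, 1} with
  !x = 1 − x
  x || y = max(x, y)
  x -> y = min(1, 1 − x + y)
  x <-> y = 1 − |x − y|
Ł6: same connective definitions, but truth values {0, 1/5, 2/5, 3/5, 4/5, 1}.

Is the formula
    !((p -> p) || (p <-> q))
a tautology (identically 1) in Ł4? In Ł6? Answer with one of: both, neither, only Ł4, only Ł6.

neither

In Ł4: at p = 0, q = 0 the value is 0 — not a tautology.
In Ł6: at p = 0, q = 0 the value is 0 — not a tautology.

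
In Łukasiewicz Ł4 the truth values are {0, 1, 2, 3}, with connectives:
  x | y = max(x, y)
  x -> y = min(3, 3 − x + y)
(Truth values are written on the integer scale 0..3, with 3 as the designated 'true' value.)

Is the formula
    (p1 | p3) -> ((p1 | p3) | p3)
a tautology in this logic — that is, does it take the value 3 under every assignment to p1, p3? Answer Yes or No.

Yes

p1 = 0, p3 = 0 ↦ 3
p1 = 0, p3 = 1 ↦ 3
p1 = 0, p3 = 2 ↦ 3
p1 = 0, p3 = 3 ↦ 3
p1 = 1, p3 = 0 ↦ 3
p1 = 1, p3 = 1 ↦ 3
p1 = 1, p3 = 2 ↦ 3
p1 = 1, p3 = 3 ↦ 3
p1 = 2, p3 = 0 ↦ 3
p1 = 2, p3 = 1 ↦ 3
p1 = 2, p3 = 2 ↦ 3
p1 = 2, p3 = 3 ↦ 3
p1 = 3, p3 = 0 ↦ 3
p1 = 3, p3 = 1 ↦ 3
p1 = 3, p3 = 2 ↦ 3
p1 = 3, p3 = 3 ↦ 3
Every assignment gives a value ≥ 3.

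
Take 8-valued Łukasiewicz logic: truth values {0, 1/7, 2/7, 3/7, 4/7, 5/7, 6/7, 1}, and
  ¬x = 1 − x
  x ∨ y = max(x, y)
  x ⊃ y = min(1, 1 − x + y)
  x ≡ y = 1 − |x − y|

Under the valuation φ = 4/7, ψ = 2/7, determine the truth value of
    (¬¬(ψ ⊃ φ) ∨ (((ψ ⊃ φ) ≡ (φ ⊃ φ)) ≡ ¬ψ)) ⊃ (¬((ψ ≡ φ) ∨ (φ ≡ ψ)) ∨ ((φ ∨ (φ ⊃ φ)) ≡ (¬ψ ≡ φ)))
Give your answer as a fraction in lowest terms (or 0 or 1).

ψ ⊃ φ = 2/7 ⊃ 4/7 = 1
¬(ψ ⊃ φ) = ¬1 = 0
¬¬(ψ ⊃ φ) = ¬0 = 1
ψ ⊃ φ = 2/7 ⊃ 4/7 = 1
φ ⊃ φ = 4/7 ⊃ 4/7 = 1
(ψ ⊃ φ) ≡ (φ ⊃ φ) = 1 ≡ 1 = 1
¬ψ = ¬2/7 = 5/7
((ψ ⊃ φ) ≡ (φ ⊃ φ)) ≡ ¬ψ = 1 ≡ 5/7 = 5/7
¬¬(ψ ⊃ φ) ∨ (((ψ ⊃ φ) ≡ (φ ⊃ φ)) ≡ ¬ψ) = 1 ∨ 5/7 = 1
ψ ≡ φ = 2/7 ≡ 4/7 = 5/7
φ ≡ ψ = 4/7 ≡ 2/7 = 5/7
(ψ ≡ φ) ∨ (φ ≡ ψ) = 5/7 ∨ 5/7 = 5/7
¬((ψ ≡ φ) ∨ (φ ≡ ψ)) = ¬5/7 = 2/7
φ ⊃ φ = 4/7 ⊃ 4/7 = 1
φ ∨ (φ ⊃ φ) = 4/7 ∨ 1 = 1
¬ψ = ¬2/7 = 5/7
¬ψ ≡ φ = 5/7 ≡ 4/7 = 6/7
(φ ∨ (φ ⊃ φ)) ≡ (¬ψ ≡ φ) = 1 ≡ 6/7 = 6/7
¬((ψ ≡ φ) ∨ (φ ≡ ψ)) ∨ ((φ ∨ (φ ⊃ φ)) ≡ (¬ψ ≡ φ)) = 2/7 ∨ 6/7 = 6/7
(¬¬(ψ ⊃ φ) ∨ (((ψ ⊃ φ) ≡ (φ ⊃ φ)) ≡ ¬ψ)) ⊃ (¬((ψ ≡ φ) ∨ (φ ≡ ψ)) ∨ ((φ ∨ (φ ⊃ φ)) ≡ (¬ψ ≡ φ))) = 1 ⊃ 6/7 = 6/7

6/7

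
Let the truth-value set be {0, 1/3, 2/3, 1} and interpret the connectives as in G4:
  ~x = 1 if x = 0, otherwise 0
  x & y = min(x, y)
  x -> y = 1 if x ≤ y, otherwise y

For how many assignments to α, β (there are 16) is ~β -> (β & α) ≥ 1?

12

α = 0, β = 0 ↦ 0  <
α = 0, β = 1/3 ↦ 1  ≥
α = 0, β = 2/3 ↦ 1  ≥
α = 0, β = 1 ↦ 1  ≥
α = 1/3, β = 0 ↦ 0  <
α = 1/3, β = 1/3 ↦ 1  ≥
α = 1/3, β = 2/3 ↦ 1  ≥
α = 1/3, β = 1 ↦ 1  ≥
α = 2/3, β = 0 ↦ 0  <
α = 2/3, β = 1/3 ↦ 1  ≥
α = 2/3, β = 2/3 ↦ 1  ≥
α = 2/3, β = 1 ↦ 1  ≥
α = 1, β = 0 ↦ 0  <
α = 1, β = 1/3 ↦ 1  ≥
α = 1, β = 2/3 ↦ 1  ≥
α = 1, β = 1 ↦ 1  ≥
So 12 of the 16 assignments meet the threshold.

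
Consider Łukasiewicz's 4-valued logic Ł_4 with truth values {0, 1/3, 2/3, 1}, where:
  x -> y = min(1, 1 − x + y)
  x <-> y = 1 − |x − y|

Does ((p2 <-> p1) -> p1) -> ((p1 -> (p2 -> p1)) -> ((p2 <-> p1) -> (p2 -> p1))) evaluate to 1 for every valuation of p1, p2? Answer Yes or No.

Yes

p1 = 0, p2 = 0 ↦ 1
p1 = 0, p2 = 1/3 ↦ 1
p1 = 0, p2 = 2/3 ↦ 1
p1 = 0, p2 = 1 ↦ 1
p1 = 1/3, p2 = 0 ↦ 1
p1 = 1/3, p2 = 1/3 ↦ 1
p1 = 1/3, p2 = 2/3 ↦ 1
p1 = 1/3, p2 = 1 ↦ 1
p1 = 2/3, p2 = 0 ↦ 1
p1 = 2/3, p2 = 1/3 ↦ 1
p1 = 2/3, p2 = 2/3 ↦ 1
p1 = 2/3, p2 = 1 ↦ 1
p1 = 1, p2 = 0 ↦ 1
p1 = 1, p2 = 1/3 ↦ 1
p1 = 1, p2 = 2/3 ↦ 1
p1 = 1, p2 = 1 ↦ 1
Every assignment gives a value ≥ 1.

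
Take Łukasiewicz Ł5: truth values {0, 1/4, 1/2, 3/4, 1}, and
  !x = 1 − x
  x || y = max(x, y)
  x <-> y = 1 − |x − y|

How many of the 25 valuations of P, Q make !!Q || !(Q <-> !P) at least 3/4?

13

value 1: 6 assignments (counts)
value 3/4: 7 assignments (counts)
value 1/2: 7 assignments
value 1/4: 4 assignments
value 0: 1 assignment
So 13 of the 25 assignments meet the threshold.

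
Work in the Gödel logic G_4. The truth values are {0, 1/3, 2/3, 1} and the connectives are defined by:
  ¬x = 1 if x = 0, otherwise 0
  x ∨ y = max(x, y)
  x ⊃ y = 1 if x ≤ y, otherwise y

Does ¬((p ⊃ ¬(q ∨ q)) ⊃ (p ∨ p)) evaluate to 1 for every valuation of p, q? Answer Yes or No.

No

Counterexample: take p = 1/3, q = 0.
q ∨ q = 0 ∨ 0 = 0
¬(q ∨ q) = ¬0 = 1
p ⊃ ¬(q ∨ q) = 1/3 ⊃ 1 = 1
p ∨ p = 1/3 ∨ 1/3 = 1/3
(p ⊃ ¬(q ∨ q)) ⊃ (p ∨ p) = 1 ⊃ 1/3 = 1/3
¬((p ⊃ ¬(q ∨ q)) ⊃ (p ∨ p)) = ¬1/3 = 0
This gives 0 ≠ 1.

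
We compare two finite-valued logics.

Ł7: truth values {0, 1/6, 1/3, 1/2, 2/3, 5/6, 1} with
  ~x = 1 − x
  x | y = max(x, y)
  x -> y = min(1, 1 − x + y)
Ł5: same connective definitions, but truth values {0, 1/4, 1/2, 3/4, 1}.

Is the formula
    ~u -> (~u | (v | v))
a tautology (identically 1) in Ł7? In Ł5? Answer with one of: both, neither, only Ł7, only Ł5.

In Ł7: every assignment gives 1 — tautology.
In Ł5: every assignment gives 1 — tautology.

both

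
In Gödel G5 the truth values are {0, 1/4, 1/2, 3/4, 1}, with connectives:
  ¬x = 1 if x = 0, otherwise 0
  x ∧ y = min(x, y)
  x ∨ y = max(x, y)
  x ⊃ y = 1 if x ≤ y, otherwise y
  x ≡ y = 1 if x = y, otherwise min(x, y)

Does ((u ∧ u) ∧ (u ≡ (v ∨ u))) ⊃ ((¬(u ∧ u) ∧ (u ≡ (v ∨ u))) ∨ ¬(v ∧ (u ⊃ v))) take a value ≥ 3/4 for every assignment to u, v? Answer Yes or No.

Counterexample: take u = 1/4, v = 1/4.
u ∧ u = 1/4 ∧ 1/4 = 1/4
v ∨ u = 1/4 ∨ 1/4 = 1/4
u ≡ (v ∨ u) = 1/4 ≡ 1/4 = 1
(u ∧ u) ∧ (u ≡ (v ∨ u)) = 1/4 ∧ 1 = 1/4
u ∧ u = 1/4 ∧ 1/4 = 1/4
¬(u ∧ u) = ¬1/4 = 0
v ∨ u = 1/4 ∨ 1/4 = 1/4
u ≡ (v ∨ u) = 1/4 ≡ 1/4 = 1
¬(u ∧ u) ∧ (u ≡ (v ∨ u)) = 0 ∧ 1 = 0
u ⊃ v = 1/4 ⊃ 1/4 = 1
v ∧ (u ⊃ v) = 1/4 ∧ 1 = 1/4
¬(v ∧ (u ⊃ v)) = ¬1/4 = 0
(¬(u ∧ u) ∧ (u ≡ (v ∨ u))) ∨ ¬(v ∧ (u ⊃ v)) = 0 ∨ 0 = 0
((u ∧ u) ∧ (u ≡ (v ∨ u))) ⊃ ((¬(u ∧ u) ∧ (u ≡ (v ∨ u))) ∨ ¬(v ∧ (u ⊃ v))) = 1/4 ⊃ 0 = 0
This gives 0, which is below 3/4.

No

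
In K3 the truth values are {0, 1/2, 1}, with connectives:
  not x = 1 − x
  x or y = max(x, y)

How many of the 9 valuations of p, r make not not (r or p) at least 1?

5

p = 0, r = 0 ↦ 0  <
p = 0, r = 1/2 ↦ 1/2  <
p = 0, r = 1 ↦ 1  ≥
p = 1/2, r = 0 ↦ 1/2  <
p = 1/2, r = 1/2 ↦ 1/2  <
p = 1/2, r = 1 ↦ 1  ≥
p = 1, r = 0 ↦ 1  ≥
p = 1, r = 1/2 ↦ 1  ≥
p = 1, r = 1 ↦ 1  ≥
So 5 of the 9 assignments meet the threshold.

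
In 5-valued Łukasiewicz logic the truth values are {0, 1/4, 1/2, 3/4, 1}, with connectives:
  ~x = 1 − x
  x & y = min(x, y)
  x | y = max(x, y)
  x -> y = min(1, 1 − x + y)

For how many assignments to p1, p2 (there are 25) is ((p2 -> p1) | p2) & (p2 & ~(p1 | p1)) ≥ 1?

1

value 1: 1 assignment (counts)
value 3/4: 3 assignments
value 1/2: 5 assignments
value 1/4: 7 assignments
value 0: 9 assignments
So 1 of the 25 assignments meets the threshold.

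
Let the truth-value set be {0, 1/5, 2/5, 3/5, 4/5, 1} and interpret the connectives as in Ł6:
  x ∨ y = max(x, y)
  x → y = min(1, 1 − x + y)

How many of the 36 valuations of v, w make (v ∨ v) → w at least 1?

value 1: 21 assignments (counts)
value 4/5: 5 assignments
value 3/5: 4 assignments
value 2/5: 3 assignments
value 1/5: 2 assignments
value 0: 1 assignment
So 21 of the 36 assignments meet the threshold.

21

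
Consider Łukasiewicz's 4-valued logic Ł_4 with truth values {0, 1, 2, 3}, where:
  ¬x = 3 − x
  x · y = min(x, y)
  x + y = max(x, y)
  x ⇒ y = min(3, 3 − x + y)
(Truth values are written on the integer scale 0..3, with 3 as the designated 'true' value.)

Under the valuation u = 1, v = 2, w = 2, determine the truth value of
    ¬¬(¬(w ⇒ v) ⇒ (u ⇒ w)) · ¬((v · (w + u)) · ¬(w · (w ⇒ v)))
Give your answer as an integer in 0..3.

w ⇒ v = 2 ⇒ 2 = 3
¬(w ⇒ v) = ¬3 = 0
u ⇒ w = 1 ⇒ 2 = 3
¬(w ⇒ v) ⇒ (u ⇒ w) = 0 ⇒ 3 = 3
¬(¬(w ⇒ v) ⇒ (u ⇒ w)) = ¬3 = 0
¬¬(¬(w ⇒ v) ⇒ (u ⇒ w)) = ¬0 = 3
w + u = 2 + 1 = 2
v · (w + u) = 2 · 2 = 2
w ⇒ v = 2 ⇒ 2 = 3
w · (w ⇒ v) = 2 · 3 = 2
¬(w · (w ⇒ v)) = ¬2 = 1
(v · (w + u)) · ¬(w · (w ⇒ v)) = 2 · 1 = 1
¬((v · (w + u)) · ¬(w · (w ⇒ v))) = ¬1 = 2
¬¬(¬(w ⇒ v) ⇒ (u ⇒ w)) · ¬((v · (w + u)) · ¬(w · (w ⇒ v))) = 3 · 2 = 2

2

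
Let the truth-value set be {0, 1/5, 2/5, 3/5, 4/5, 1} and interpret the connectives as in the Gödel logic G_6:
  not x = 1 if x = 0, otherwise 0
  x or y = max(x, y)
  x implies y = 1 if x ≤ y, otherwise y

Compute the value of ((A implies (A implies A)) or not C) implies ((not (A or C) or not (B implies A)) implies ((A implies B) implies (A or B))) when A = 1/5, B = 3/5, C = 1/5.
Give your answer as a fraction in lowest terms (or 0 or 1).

1

A implies A = 1/5 implies 1/5 = 1
A implies (A implies A) = 1/5 implies 1 = 1
not C = not 1/5 = 0
(A implies (A implies A)) or not C = 1 or 0 = 1
A or C = 1/5 or 1/5 = 1/5
not (A or C) = not 1/5 = 0
B implies A = 3/5 implies 1/5 = 1/5
not (B implies A) = not 1/5 = 0
not (A or C) or not (B implies A) = 0 or 0 = 0
A implies B = 1/5 implies 3/5 = 1
A or B = 1/5 or 3/5 = 3/5
(A implies B) implies (A or B) = 1 implies 3/5 = 3/5
(not (A or C) or not (B implies A)) implies ((A implies B) implies (A or B)) = 0 implies 3/5 = 1
((A implies (A implies A)) or not C) implies ((not (A or C) or not (B implies A)) implies ((A implies B) implies (A or B))) = 1 implies 1 = 1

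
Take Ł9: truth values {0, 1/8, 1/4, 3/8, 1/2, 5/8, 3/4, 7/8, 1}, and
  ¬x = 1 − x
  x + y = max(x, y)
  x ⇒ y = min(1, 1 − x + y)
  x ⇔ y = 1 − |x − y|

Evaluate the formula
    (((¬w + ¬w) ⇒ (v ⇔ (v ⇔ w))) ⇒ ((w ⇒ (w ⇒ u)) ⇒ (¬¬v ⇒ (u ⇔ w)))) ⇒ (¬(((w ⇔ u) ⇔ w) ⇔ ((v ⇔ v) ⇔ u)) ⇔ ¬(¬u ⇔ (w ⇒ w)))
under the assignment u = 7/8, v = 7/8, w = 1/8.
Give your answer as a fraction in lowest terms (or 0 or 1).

1/4

¬w = ¬1/8 = 7/8
¬w = ¬1/8 = 7/8
¬w + ¬w = 7/8 + 7/8 = 7/8
v ⇔ w = 7/8 ⇔ 1/8 = 1/4
v ⇔ (v ⇔ w) = 7/8 ⇔ 1/4 = 3/8
(¬w + ¬w) ⇒ (v ⇔ (v ⇔ w)) = 7/8 ⇒ 3/8 = 1/2
w ⇒ u = 1/8 ⇒ 7/8 = 1
w ⇒ (w ⇒ u) = 1/8 ⇒ 1 = 1
¬v = ¬7/8 = 1/8
¬¬v = ¬1/8 = 7/8
u ⇔ w = 7/8 ⇔ 1/8 = 1/4
¬¬v ⇒ (u ⇔ w) = 7/8 ⇒ 1/4 = 3/8
(w ⇒ (w ⇒ u)) ⇒ (¬¬v ⇒ (u ⇔ w)) = 1 ⇒ 3/8 = 3/8
((¬w + ¬w) ⇒ (v ⇔ (v ⇔ w))) ⇒ ((w ⇒ (w ⇒ u)) ⇒ (¬¬v ⇒ (u ⇔ w))) = 1/2 ⇒ 3/8 = 7/8
w ⇔ u = 1/8 ⇔ 7/8 = 1/4
(w ⇔ u) ⇔ w = 1/4 ⇔ 1/8 = 7/8
v ⇔ v = 7/8 ⇔ 7/8 = 1
(v ⇔ v) ⇔ u = 1 ⇔ 7/8 = 7/8
((w ⇔ u) ⇔ w) ⇔ ((v ⇔ v) ⇔ u) = 7/8 ⇔ 7/8 = 1
¬(((w ⇔ u) ⇔ w) ⇔ ((v ⇔ v) ⇔ u)) = ¬1 = 0
¬u = ¬7/8 = 1/8
w ⇒ w = 1/8 ⇒ 1/8 = 1
¬u ⇔ (w ⇒ w) = 1/8 ⇔ 1 = 1/8
¬(¬u ⇔ (w ⇒ w)) = ¬1/8 = 7/8
¬(((w ⇔ u) ⇔ w) ⇔ ((v ⇔ v) ⇔ u)) ⇔ ¬(¬u ⇔ (w ⇒ w)) = 0 ⇔ 7/8 = 1/8
(((¬w + ¬w) ⇒ (v ⇔ (v ⇔ w))) ⇒ ((w ⇒ (w ⇒ u)) ⇒ (¬¬v ⇒ (u ⇔ w)))) ⇒ (¬(((w ⇔ u) ⇔ w) ⇔ ((v ⇔ v) ⇔ u)) ⇔ ¬(¬u ⇔ (w ⇒ w))) = 7/8 ⇒ 1/8 = 1/4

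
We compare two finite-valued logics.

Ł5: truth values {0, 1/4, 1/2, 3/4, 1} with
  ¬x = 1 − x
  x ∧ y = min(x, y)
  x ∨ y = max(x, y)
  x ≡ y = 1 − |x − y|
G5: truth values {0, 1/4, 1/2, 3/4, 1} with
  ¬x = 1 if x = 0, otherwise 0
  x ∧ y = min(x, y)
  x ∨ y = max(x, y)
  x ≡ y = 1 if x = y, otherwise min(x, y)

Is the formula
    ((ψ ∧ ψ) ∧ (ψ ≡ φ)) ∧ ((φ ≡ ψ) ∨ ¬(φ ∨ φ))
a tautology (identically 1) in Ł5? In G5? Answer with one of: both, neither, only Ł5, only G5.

neither

In Ł5: at φ = 0, ψ = 0 the value is 0 — not a tautology.
In G5: at φ = 0, ψ = 0 the value is 0 — not a tautology.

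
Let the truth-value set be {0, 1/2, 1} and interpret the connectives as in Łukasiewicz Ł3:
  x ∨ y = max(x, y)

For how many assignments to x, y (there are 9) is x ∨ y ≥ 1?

x = 0, y = 0 ↦ 0  <
x = 0, y = 1/2 ↦ 1/2  <
x = 0, y = 1 ↦ 1  ≥
x = 1/2, y = 0 ↦ 1/2  <
x = 1/2, y = 1/2 ↦ 1/2  <
x = 1/2, y = 1 ↦ 1  ≥
x = 1, y = 0 ↦ 1  ≥
x = 1, y = 1/2 ↦ 1  ≥
x = 1, y = 1 ↦ 1  ≥
So 5 of the 9 assignments meet the threshold.

5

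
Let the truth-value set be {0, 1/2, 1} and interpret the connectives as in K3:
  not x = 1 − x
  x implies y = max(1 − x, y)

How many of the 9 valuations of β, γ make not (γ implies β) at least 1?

β = 0, γ = 0 ↦ 0  <
β = 0, γ = 1/2 ↦ 1/2  <
β = 0, γ = 1 ↦ 1  ≥
β = 1/2, γ = 0 ↦ 0  <
β = 1/2, γ = 1/2 ↦ 1/2  <
β = 1/2, γ = 1 ↦ 1/2  <
β = 1, γ = 0 ↦ 0  <
β = 1, γ = 1/2 ↦ 0  <
β = 1, γ = 1 ↦ 0  <
So 1 of the 9 assignments meets the threshold.

1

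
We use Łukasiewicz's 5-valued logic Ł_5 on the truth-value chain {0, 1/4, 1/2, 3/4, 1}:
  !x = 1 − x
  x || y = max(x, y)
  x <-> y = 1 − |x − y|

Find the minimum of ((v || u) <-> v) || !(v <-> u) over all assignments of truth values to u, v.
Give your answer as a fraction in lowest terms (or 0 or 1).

1/2

Take u = 1/2, v = 0:
v || u = 0 || 1/2 = 1/2
(v || u) <-> v = 1/2 <-> 0 = 1/2
v <-> u = 0 <-> 1/2 = 1/2
!(v <-> u) = !1/2 = 1/2
((v || u) <-> v) || !(v <-> u) = 1/2 || 1/2 = 1/2
No assignment yields a value below 1/2, so this is the minimum.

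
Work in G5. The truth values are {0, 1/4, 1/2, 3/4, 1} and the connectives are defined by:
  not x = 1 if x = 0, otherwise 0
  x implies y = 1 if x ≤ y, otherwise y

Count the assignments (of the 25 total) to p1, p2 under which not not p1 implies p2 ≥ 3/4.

13

value 1: 9 assignments (counts)
value 3/4: 4 assignments (counts)
value 1/2: 4 assignments
value 1/4: 4 assignments
value 0: 4 assignments
So 13 of the 25 assignments meet the threshold.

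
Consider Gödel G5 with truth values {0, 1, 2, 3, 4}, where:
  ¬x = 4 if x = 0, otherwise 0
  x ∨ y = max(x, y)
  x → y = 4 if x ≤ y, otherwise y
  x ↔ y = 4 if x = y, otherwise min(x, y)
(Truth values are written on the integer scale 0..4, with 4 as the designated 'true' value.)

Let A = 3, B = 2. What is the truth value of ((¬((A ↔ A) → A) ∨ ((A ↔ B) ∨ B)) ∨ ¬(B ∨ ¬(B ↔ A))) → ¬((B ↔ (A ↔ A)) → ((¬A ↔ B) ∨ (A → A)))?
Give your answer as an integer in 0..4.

A ↔ A = 3 ↔ 3 = 4
(A ↔ A) → A = 4 → 3 = 3
¬((A ↔ A) → A) = ¬3 = 0
A ↔ B = 3 ↔ 2 = 2
(A ↔ B) ∨ B = 2 ∨ 2 = 2
¬((A ↔ A) → A) ∨ ((A ↔ B) ∨ B) = 0 ∨ 2 = 2
B ↔ A = 2 ↔ 3 = 2
¬(B ↔ A) = ¬2 = 0
B ∨ ¬(B ↔ A) = 2 ∨ 0 = 2
¬(B ∨ ¬(B ↔ A)) = ¬2 = 0
(¬((A ↔ A) → A) ∨ ((A ↔ B) ∨ B)) ∨ ¬(B ∨ ¬(B ↔ A)) = 2 ∨ 0 = 2
A ↔ A = 3 ↔ 3 = 4
B ↔ (A ↔ A) = 2 ↔ 4 = 2
¬A = ¬3 = 0
¬A ↔ B = 0 ↔ 2 = 0
A → A = 3 → 3 = 4
(¬A ↔ B) ∨ (A → A) = 0 ∨ 4 = 4
(B ↔ (A ↔ A)) → ((¬A ↔ B) ∨ (A → A)) = 2 → 4 = 4
¬((B ↔ (A ↔ A)) → ((¬A ↔ B) ∨ (A → A))) = ¬4 = 0
((¬((A ↔ A) → A) ∨ ((A ↔ B) ∨ B)) ∨ ¬(B ∨ ¬(B ↔ A))) → ¬((B ↔ (A ↔ A)) → ((¬A ↔ B) ∨ (A → A))) = 2 → 0 = 0

0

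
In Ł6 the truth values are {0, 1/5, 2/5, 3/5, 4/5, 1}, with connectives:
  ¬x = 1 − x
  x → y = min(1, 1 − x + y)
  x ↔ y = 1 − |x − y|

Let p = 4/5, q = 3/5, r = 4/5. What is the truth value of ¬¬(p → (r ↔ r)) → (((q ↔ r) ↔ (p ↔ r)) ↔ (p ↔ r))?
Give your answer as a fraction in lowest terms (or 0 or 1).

4/5

r ↔ r = 4/5 ↔ 4/5 = 1
p → (r ↔ r) = 4/5 → 1 = 1
¬(p → (r ↔ r)) = ¬1 = 0
¬¬(p → (r ↔ r)) = ¬0 = 1
q ↔ r = 3/5 ↔ 4/5 = 4/5
p ↔ r = 4/5 ↔ 4/5 = 1
(q ↔ r) ↔ (p ↔ r) = 4/5 ↔ 1 = 4/5
p ↔ r = 4/5 ↔ 4/5 = 1
((q ↔ r) ↔ (p ↔ r)) ↔ (p ↔ r) = 4/5 ↔ 1 = 4/5
¬¬(p → (r ↔ r)) → (((q ↔ r) ↔ (p ↔ r)) ↔ (p ↔ r)) = 1 → 4/5 = 4/5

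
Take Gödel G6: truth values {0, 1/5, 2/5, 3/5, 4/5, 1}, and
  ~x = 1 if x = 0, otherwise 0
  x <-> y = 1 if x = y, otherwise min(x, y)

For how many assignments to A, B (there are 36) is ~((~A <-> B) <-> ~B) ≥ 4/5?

value 1: 6 assignments (counts)
value 0: 30 assignments
So 6 of the 36 assignments meet the threshold.

6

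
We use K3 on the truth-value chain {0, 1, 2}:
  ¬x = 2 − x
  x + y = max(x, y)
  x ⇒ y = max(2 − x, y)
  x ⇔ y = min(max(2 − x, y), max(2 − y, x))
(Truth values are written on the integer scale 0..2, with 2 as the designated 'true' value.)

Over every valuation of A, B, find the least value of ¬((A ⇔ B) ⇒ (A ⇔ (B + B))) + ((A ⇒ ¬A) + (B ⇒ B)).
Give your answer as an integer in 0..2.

1

Take A = 1, B = 1:
A ⇔ B = 1 ⇔ 1 = 1
B + B = 1 + 1 = 1
A ⇔ (B + B) = 1 ⇔ 1 = 1
(A ⇔ B) ⇒ (A ⇔ (B + B)) = 1 ⇒ 1 = 1
¬((A ⇔ B) ⇒ (A ⇔ (B + B))) = ¬1 = 1
¬A = ¬1 = 1
A ⇒ ¬A = 1 ⇒ 1 = 1
B ⇒ B = 1 ⇒ 1 = 1
(A ⇒ ¬A) + (B ⇒ B) = 1 + 1 = 1
¬((A ⇔ B) ⇒ (A ⇔ (B + B))) + ((A ⇒ ¬A) + (B ⇒ B)) = 1 + 1 = 1
No assignment yields a value below 1, so this is the minimum.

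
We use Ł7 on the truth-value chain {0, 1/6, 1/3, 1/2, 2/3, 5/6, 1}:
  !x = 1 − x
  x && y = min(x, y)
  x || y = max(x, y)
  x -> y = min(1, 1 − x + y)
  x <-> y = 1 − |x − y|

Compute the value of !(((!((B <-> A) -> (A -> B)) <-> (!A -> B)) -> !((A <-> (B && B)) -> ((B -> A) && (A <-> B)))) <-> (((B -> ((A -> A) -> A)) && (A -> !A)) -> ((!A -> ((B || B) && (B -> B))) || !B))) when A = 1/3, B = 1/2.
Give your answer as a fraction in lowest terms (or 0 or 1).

1/6

B <-> A = 1/2 <-> 1/3 = 5/6
A -> B = 1/3 -> 1/2 = 1
(B <-> A) -> (A -> B) = 5/6 -> 1 = 1
!((B <-> A) -> (A -> B)) = !1 = 0
!A = !1/3 = 2/3
!A -> B = 2/3 -> 1/2 = 5/6
!((B <-> A) -> (A -> B)) <-> (!A -> B) = 0 <-> 5/6 = 1/6
B && B = 1/2 && 1/2 = 1/2
A <-> (B && B) = 1/3 <-> 1/2 = 5/6
B -> A = 1/2 -> 1/3 = 5/6
A <-> B = 1/3 <-> 1/2 = 5/6
(B -> A) && (A <-> B) = 5/6 && 5/6 = 5/6
(A <-> (B && B)) -> ((B -> A) && (A <-> B)) = 5/6 -> 5/6 = 1
!((A <-> (B && B)) -> ((B -> A) && (A <-> B))) = !1 = 0
(!((B <-> A) -> (A -> B)) <-> (!A -> B)) -> !((A <-> (B && B)) -> ((B -> A) && (A <-> B))) = 1/6 -> 0 = 5/6
A -> A = 1/3 -> 1/3 = 1
(A -> A) -> A = 1 -> 1/3 = 1/3
B -> ((A -> A) -> A) = 1/2 -> 1/3 = 5/6
!A = !1/3 = 2/3
A -> !A = 1/3 -> 2/3 = 1
(B -> ((A -> A) -> A)) && (A -> !A) = 5/6 && 1 = 5/6
!A = !1/3 = 2/3
B || B = 1/2 || 1/2 = 1/2
B -> B = 1/2 -> 1/2 = 1
(B || B) && (B -> B) = 1/2 && 1 = 1/2
!A -> ((B || B) && (B -> B)) = 2/3 -> 1/2 = 5/6
!B = !1/2 = 1/2
(!A -> ((B || B) && (B -> B))) || !B = 5/6 || 1/2 = 5/6
((B -> ((A -> A) -> A)) && (A -> !A)) -> ((!A -> ((B || B) && (B -> B))) || !B) = 5/6 -> 5/6 = 1
((!((B <-> A) -> (A -> B)) <-> (!A -> B)) -> !((A <-> (B && B)) -> ((B -> A) && (A <-> B)))) <-> (((B -> ((A -> A) -> A)) && (A -> !A)) -> ((!A -> ((B || B) && (B -> B))) || !B)) = 5/6 <-> 1 = 5/6
!(((!((B <-> A) -> (A -> B)) <-> (!A -> B)) -> !((A <-> (B && B)) -> ((B -> A) && (A <-> B)))) <-> (((B -> ((A -> A) -> A)) && (A -> !A)) -> ((!A -> ((B || B) && (B -> B))) || !B))) = !5/6 = 1/6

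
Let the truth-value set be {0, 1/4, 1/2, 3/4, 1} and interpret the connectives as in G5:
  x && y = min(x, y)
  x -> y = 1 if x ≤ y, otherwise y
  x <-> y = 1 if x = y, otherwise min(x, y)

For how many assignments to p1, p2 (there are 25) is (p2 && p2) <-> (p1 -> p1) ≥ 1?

value 1: 5 assignments (counts)
value 3/4: 5 assignments
value 1/2: 5 assignments
value 1/4: 5 assignments
value 0: 5 assignments
So 5 of the 25 assignments meet the threshold.

5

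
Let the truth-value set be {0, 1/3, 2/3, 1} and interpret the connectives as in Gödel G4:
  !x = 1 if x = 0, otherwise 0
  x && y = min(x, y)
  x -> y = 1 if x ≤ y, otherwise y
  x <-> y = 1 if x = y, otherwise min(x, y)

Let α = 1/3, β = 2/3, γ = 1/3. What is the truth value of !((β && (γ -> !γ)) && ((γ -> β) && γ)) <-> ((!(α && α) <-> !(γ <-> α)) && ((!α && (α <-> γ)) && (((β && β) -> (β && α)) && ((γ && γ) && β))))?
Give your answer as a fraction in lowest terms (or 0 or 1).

0

!γ = !1/3 = 0
γ -> !γ = 1/3 -> 0 = 0
β && (γ -> !γ) = 2/3 && 0 = 0
γ -> β = 1/3 -> 2/3 = 1
(γ -> β) && γ = 1 && 1/3 = 1/3
(β && (γ -> !γ)) && ((γ -> β) && γ) = 0 && 1/3 = 0
!((β && (γ -> !γ)) && ((γ -> β) && γ)) = !0 = 1
α && α = 1/3 && 1/3 = 1/3
!(α && α) = !1/3 = 0
γ <-> α = 1/3 <-> 1/3 = 1
!(γ <-> α) = !1 = 0
!(α && α) <-> !(γ <-> α) = 0 <-> 0 = 1
!α = !1/3 = 0
α <-> γ = 1/3 <-> 1/3 = 1
!α && (α <-> γ) = 0 && 1 = 0
β && β = 2/3 && 2/3 = 2/3
β && α = 2/3 && 1/3 = 1/3
(β && β) -> (β && α) = 2/3 -> 1/3 = 1/3
γ && γ = 1/3 && 1/3 = 1/3
(γ && γ) && β = 1/3 && 2/3 = 1/3
((β && β) -> (β && α)) && ((γ && γ) && β) = 1/3 && 1/3 = 1/3
(!α && (α <-> γ)) && (((β && β) -> (β && α)) && ((γ && γ) && β)) = 0 && 1/3 = 0
(!(α && α) <-> !(γ <-> α)) && ((!α && (α <-> γ)) && (((β && β) -> (β && α)) && ((γ && γ) && β))) = 1 && 0 = 0
!((β && (γ -> !γ)) && ((γ -> β) && γ)) <-> ((!(α && α) <-> !(γ <-> α)) && ((!α && (α <-> γ)) && (((β && β) -> (β && α)) && ((γ && γ) && β)))) = 1 <-> 0 = 0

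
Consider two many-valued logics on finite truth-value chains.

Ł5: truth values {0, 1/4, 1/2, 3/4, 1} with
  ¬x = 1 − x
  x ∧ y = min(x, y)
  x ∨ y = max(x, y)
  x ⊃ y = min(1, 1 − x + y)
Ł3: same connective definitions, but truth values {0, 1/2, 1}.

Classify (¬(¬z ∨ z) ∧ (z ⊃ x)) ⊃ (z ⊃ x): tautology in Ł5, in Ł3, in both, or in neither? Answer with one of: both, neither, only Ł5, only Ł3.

both

In Ł5: every assignment gives 1 — tautology.
In Ł3: every assignment gives 1 — tautology.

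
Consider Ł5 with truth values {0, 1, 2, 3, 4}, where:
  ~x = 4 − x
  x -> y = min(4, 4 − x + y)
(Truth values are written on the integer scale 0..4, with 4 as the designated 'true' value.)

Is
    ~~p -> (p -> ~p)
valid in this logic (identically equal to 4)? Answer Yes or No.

Counterexample: take p = 3.
~p = ~3 = 1
~~p = ~1 = 3
p -> ~p = 3 -> 1 = 2
~~p -> (p -> ~p) = 3 -> 2 = 3
This gives 3 ≠ 4.

No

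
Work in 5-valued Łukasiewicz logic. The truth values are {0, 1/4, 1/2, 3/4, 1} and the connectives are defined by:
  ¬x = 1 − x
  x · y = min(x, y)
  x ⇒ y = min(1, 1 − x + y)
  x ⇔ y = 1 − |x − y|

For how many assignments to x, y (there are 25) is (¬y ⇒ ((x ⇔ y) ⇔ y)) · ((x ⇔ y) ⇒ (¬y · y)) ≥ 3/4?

12

value 1: 6 assignments (counts)
value 3/4: 6 assignments (counts)
value 1/2: 7 assignments
value 1/4: 4 assignments
value 0: 2 assignments
So 12 of the 25 assignments meet the threshold.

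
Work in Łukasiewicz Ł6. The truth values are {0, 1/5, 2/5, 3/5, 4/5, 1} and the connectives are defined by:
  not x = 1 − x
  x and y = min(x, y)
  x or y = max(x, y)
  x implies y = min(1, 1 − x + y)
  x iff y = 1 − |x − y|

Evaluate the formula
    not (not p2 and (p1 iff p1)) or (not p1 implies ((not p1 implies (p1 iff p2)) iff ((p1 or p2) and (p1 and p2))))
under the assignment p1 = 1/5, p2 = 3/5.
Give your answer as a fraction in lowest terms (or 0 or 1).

3/5

not p2 = not 3/5 = 2/5
p1 iff p1 = 1/5 iff 1/5 = 1
not p2 and (p1 iff p1) = 2/5 and 1 = 2/5
not (not p2 and (p1 iff p1)) = not 2/5 = 3/5
not p1 = not 1/5 = 4/5
not p1 = not 1/5 = 4/5
p1 iff p2 = 1/5 iff 3/5 = 3/5
not p1 implies (p1 iff p2) = 4/5 implies 3/5 = 4/5
p1 or p2 = 1/5 or 3/5 = 3/5
p1 and p2 = 1/5 and 3/5 = 1/5
(p1 or p2) and (p1 and p2) = 3/5 and 1/5 = 1/5
(not p1 implies (p1 iff p2)) iff ((p1 or p2) and (p1 and p2)) = 4/5 iff 1/5 = 2/5
not p1 implies ((not p1 implies (p1 iff p2)) iff ((p1 or p2) and (p1 and p2))) = 4/5 implies 2/5 = 3/5
not (not p2 and (p1 iff p1)) or (not p1 implies ((not p1 implies (p1 iff p2)) iff ((p1 or p2) and (p1 and p2)))) = 3/5 or 3/5 = 3/5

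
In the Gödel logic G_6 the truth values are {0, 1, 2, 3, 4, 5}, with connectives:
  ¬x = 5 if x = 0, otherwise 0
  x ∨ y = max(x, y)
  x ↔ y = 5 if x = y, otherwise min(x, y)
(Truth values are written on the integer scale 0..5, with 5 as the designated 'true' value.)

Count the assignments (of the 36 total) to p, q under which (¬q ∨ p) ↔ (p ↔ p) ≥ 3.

value 5: 11 assignments (counts)
value 4: 5 assignments (counts)
value 3: 5 assignments (counts)
value 2: 5 assignments
value 1: 5 assignments
value 0: 5 assignments
So 21 of the 36 assignments meet the threshold.

21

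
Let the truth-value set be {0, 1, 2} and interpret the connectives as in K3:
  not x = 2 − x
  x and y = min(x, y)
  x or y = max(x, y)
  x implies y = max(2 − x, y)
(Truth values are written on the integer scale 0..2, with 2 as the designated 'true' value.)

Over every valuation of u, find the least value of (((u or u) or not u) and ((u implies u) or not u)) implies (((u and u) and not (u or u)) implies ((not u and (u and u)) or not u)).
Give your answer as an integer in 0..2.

1

Take u = 1:
u or u = 1 or 1 = 1
not u = not 1 = 1
(u or u) or not u = 1 or 1 = 1
u implies u = 1 implies 1 = 1
not u = not 1 = 1
(u implies u) or not u = 1 or 1 = 1
((u or u) or not u) and ((u implies u) or not u) = 1 and 1 = 1
u and u = 1 and 1 = 1
u or u = 1 or 1 = 1
not (u or u) = not 1 = 1
(u and u) and not (u or u) = 1 and 1 = 1
not u = not 1 = 1
u and u = 1 and 1 = 1
not u and (u and u) = 1 and 1 = 1
not u = not 1 = 1
(not u and (u and u)) or not u = 1 or 1 = 1
((u and u) and not (u or u)) implies ((not u and (u and u)) or not u) = 1 implies 1 = 1
(((u or u) or not u) and ((u implies u) or not u)) implies (((u and u) and not (u or u)) implies ((not u and (u and u)) or not u)) = 1 implies 1 = 1
No assignment yields a value below 1, so this is the minimum.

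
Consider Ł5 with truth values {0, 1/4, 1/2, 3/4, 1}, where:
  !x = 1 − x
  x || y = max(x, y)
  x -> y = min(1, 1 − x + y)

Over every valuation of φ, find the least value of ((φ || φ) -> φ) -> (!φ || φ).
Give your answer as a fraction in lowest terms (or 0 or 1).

1/2

Take φ = 1/2:
φ || φ = 1/2 || 1/2 = 1/2
(φ || φ) -> φ = 1/2 -> 1/2 = 1
!φ = !1/2 = 1/2
!φ || φ = 1/2 || 1/2 = 1/2
((φ || φ) -> φ) -> (!φ || φ) = 1 -> 1/2 = 1/2
No assignment yields a value below 1/2, so this is the minimum.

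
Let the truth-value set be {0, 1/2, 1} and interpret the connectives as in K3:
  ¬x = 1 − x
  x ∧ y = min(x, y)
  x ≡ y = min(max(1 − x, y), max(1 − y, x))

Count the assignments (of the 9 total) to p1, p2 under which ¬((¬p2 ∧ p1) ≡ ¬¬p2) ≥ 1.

4

p1 = 0, p2 = 0 ↦ 0  <
p1 = 0, p2 = 1/2 ↦ 1/2  <
p1 = 0, p2 = 1 ↦ 1  ≥
p1 = 1/2, p2 = 0 ↦ 1/2  <
p1 = 1/2, p2 = 1/2 ↦ 1/2  <
p1 = 1/2, p2 = 1 ↦ 1  ≥
p1 = 1, p2 = 0 ↦ 1  ≥
p1 = 1, p2 = 1/2 ↦ 1/2  <
p1 = 1, p2 = 1 ↦ 1  ≥
So 4 of the 9 assignments meet the threshold.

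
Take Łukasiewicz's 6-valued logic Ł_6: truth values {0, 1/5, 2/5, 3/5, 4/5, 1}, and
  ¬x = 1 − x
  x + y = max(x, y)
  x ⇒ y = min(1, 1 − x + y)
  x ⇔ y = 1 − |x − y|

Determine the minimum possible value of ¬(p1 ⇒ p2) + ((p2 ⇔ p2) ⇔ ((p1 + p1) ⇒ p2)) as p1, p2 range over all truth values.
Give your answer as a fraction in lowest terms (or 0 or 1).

3/5

Take p1 = 2/5, p2 = 0:
p1 ⇒ p2 = 2/5 ⇒ 0 = 3/5
¬(p1 ⇒ p2) = ¬3/5 = 2/5
p2 ⇔ p2 = 0 ⇔ 0 = 1
p1 + p1 = 2/5 + 2/5 = 2/5
(p1 + p1) ⇒ p2 = 2/5 ⇒ 0 = 3/5
(p2 ⇔ p2) ⇔ ((p1 + p1) ⇒ p2) = 1 ⇔ 3/5 = 3/5
¬(p1 ⇒ p2) + ((p2 ⇔ p2) ⇔ ((p1 + p1) ⇒ p2)) = 2/5 + 3/5 = 3/5
No assignment yields a value below 3/5, so this is the minimum.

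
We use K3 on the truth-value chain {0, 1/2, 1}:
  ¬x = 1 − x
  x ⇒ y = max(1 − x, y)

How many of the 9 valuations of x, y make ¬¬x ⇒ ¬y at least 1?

5

x = 0, y = 0 ↦ 1  ≥
x = 0, y = 1/2 ↦ 1  ≥
x = 0, y = 1 ↦ 1  ≥
x = 1/2, y = 0 ↦ 1  ≥
x = 1/2, y = 1/2 ↦ 1/2  <
x = 1/2, y = 1 ↦ 1/2  <
x = 1, y = 0 ↦ 1  ≥
x = 1, y = 1/2 ↦ 1/2  <
x = 1, y = 1 ↦ 0  <
So 5 of the 9 assignments meet the threshold.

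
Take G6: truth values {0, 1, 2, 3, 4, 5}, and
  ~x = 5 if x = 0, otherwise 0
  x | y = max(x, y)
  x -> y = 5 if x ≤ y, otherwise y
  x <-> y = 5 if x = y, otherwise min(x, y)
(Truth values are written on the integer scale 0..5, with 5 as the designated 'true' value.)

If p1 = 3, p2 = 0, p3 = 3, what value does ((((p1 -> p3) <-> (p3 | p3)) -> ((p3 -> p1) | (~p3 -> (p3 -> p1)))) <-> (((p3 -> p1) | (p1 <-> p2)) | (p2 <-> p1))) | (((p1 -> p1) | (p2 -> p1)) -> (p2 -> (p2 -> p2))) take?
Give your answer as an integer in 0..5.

5

p1 -> p3 = 3 -> 3 = 5
p3 | p3 = 3 | 3 = 3
(p1 -> p3) <-> (p3 | p3) = 5 <-> 3 = 3
p3 -> p1 = 3 -> 3 = 5
~p3 = ~3 = 0
p3 -> p1 = 3 -> 3 = 5
~p3 -> (p3 -> p1) = 0 -> 5 = 5
(p3 -> p1) | (~p3 -> (p3 -> p1)) = 5 | 5 = 5
((p1 -> p3) <-> (p3 | p3)) -> ((p3 -> p1) | (~p3 -> (p3 -> p1))) = 3 -> 5 = 5
p3 -> p1 = 3 -> 3 = 5
p1 <-> p2 = 3 <-> 0 = 0
(p3 -> p1) | (p1 <-> p2) = 5 | 0 = 5
p2 <-> p1 = 0 <-> 3 = 0
((p3 -> p1) | (p1 <-> p2)) | (p2 <-> p1) = 5 | 0 = 5
(((p1 -> p3) <-> (p3 | p3)) -> ((p3 -> p1) | (~p3 -> (p3 -> p1)))) <-> (((p3 -> p1) | (p1 <-> p2)) | (p2 <-> p1)) = 5 <-> 5 = 5
p1 -> p1 = 3 -> 3 = 5
p2 -> p1 = 0 -> 3 = 5
(p1 -> p1) | (p2 -> p1) = 5 | 5 = 5
p2 -> p2 = 0 -> 0 = 5
p2 -> (p2 -> p2) = 0 -> 5 = 5
((p1 -> p1) | (p2 -> p1)) -> (p2 -> (p2 -> p2)) = 5 -> 5 = 5
((((p1 -> p3) <-> (p3 | p3)) -> ((p3 -> p1) | (~p3 -> (p3 -> p1)))) <-> (((p3 -> p1) | (p1 <-> p2)) | (p2 <-> p1))) | (((p1 -> p1) | (p2 -> p1)) -> (p2 -> (p2 -> p2))) = 5 | 5 = 5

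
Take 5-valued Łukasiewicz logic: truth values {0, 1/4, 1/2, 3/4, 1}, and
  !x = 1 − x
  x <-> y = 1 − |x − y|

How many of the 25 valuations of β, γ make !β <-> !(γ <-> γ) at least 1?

value 1: 5 assignments (counts)
value 3/4: 5 assignments
value 1/2: 5 assignments
value 1/4: 5 assignments
value 0: 5 assignments
So 5 of the 25 assignments meet the threshold.

5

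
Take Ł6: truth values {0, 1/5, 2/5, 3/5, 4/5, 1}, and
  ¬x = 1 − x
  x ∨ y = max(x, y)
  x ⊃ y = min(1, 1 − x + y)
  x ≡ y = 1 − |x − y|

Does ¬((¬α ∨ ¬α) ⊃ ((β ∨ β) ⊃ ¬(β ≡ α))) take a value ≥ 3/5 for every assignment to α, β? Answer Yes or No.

No

Counterexample: take α = 0, β = 0.
¬α = ¬0 = 1
¬α = ¬0 = 1
¬α ∨ ¬α = 1 ∨ 1 = 1
β ∨ β = 0 ∨ 0 = 0
β ≡ α = 0 ≡ 0 = 1
¬(β ≡ α) = ¬1 = 0
(β ∨ β) ⊃ ¬(β ≡ α) = 0 ⊃ 0 = 1
(¬α ∨ ¬α) ⊃ ((β ∨ β) ⊃ ¬(β ≡ α)) = 1 ⊃ 1 = 1
¬((¬α ∨ ¬α) ⊃ ((β ∨ β) ⊃ ¬(β ≡ α))) = ¬1 = 0
This gives 0, which is below 3/5.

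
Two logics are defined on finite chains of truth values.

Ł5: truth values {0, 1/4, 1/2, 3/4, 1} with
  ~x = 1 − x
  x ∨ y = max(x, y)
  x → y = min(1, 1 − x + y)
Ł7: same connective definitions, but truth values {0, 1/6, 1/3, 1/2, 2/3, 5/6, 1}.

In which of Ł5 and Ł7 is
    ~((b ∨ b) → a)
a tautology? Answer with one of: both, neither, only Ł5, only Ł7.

neither

In Ł5: at a = 0, b = 0 the value is 0 — not a tautology.
In Ł7: at a = 0, b = 0 the value is 0 — not a tautology.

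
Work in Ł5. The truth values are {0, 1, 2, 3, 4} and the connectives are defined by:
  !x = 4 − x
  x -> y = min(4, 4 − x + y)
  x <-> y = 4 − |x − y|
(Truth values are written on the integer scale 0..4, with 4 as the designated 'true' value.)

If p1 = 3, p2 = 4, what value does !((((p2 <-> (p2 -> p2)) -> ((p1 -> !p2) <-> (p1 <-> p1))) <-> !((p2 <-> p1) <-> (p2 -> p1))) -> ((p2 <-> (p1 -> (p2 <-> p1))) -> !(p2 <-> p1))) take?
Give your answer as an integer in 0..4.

2

p2 -> p2 = 4 -> 4 = 4
p2 <-> (p2 -> p2) = 4 <-> 4 = 4
!p2 = !4 = 0
p1 -> !p2 = 3 -> 0 = 1
p1 <-> p1 = 3 <-> 3 = 4
(p1 -> !p2) <-> (p1 <-> p1) = 1 <-> 4 = 1
(p2 <-> (p2 -> p2)) -> ((p1 -> !p2) <-> (p1 <-> p1)) = 4 -> 1 = 1
p2 <-> p1 = 4 <-> 3 = 3
p2 -> p1 = 4 -> 3 = 3
(p2 <-> p1) <-> (p2 -> p1) = 3 <-> 3 = 4
!((p2 <-> p1) <-> (p2 -> p1)) = !4 = 0
((p2 <-> (p2 -> p2)) -> ((p1 -> !p2) <-> (p1 <-> p1))) <-> !((p2 <-> p1) <-> (p2 -> p1)) = 1 <-> 0 = 3
p2 <-> p1 = 4 <-> 3 = 3
p1 -> (p2 <-> p1) = 3 -> 3 = 4
p2 <-> (p1 -> (p2 <-> p1)) = 4 <-> 4 = 4
p2 <-> p1 = 4 <-> 3 = 3
!(p2 <-> p1) = !3 = 1
(p2 <-> (p1 -> (p2 <-> p1))) -> !(p2 <-> p1) = 4 -> 1 = 1
(((p2 <-> (p2 -> p2)) -> ((p1 -> !p2) <-> (p1 <-> p1))) <-> !((p2 <-> p1) <-> (p2 -> p1))) -> ((p2 <-> (p1 -> (p2 <-> p1))) -> !(p2 <-> p1)) = 3 -> 1 = 2
!((((p2 <-> (p2 -> p2)) -> ((p1 -> !p2) <-> (p1 <-> p1))) <-> !((p2 <-> p1) <-> (p2 -> p1))) -> ((p2 <-> (p1 -> (p2 <-> p1))) -> !(p2 <-> p1))) = !2 = 2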